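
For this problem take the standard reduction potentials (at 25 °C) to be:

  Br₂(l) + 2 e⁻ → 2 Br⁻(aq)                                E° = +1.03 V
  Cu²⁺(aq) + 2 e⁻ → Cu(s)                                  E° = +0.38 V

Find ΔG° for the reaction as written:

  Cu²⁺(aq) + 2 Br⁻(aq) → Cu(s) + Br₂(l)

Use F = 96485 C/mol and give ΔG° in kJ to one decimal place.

+125.4 kJ

As written, Cu²⁺/Cu is reduced (cathode) and Br₂/Br⁻ is oxidised (anode), so E°cell = (+0.38) − (+1.03) = -0.65 V.
Balancing electrons gives n = 2.
ΔG° = −nFE° = −(2)(96485)(-0.65) = 125,430 J = +125.4 kJ.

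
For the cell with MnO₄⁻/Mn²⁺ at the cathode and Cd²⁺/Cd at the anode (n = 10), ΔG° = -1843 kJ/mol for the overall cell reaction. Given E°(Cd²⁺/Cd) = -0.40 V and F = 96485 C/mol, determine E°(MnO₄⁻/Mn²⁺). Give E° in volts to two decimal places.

+1.51 V

E°cell = −ΔG°/(nF) = −(-1843×10³)/((10)(96485)) = +1.910 V.
Since MnO₄⁻/Mn²⁺ is the cathode and Cd²⁺/Cd the anode, E°cell = E°(MnO₄⁻/Mn²⁺) − E°(Cd²⁺/Cd).
So E°(MnO₄⁻/Mn²⁺) = E°cell + E°(Cd²⁺/Cd) = +1.910 + (-0.40) = +1.51 V.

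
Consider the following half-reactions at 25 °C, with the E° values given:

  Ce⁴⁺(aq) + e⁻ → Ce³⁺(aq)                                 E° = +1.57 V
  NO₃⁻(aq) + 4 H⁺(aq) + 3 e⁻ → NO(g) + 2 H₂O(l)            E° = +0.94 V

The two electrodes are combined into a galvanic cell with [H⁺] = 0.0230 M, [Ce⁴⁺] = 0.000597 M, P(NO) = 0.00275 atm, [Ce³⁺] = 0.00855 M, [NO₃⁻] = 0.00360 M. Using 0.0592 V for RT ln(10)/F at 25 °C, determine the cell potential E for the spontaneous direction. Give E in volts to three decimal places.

+0.689 V

Ce⁴⁺/Ce³⁺ is the cathode (higher E°), NO₃⁻/NO the anode: E°cell = +1.57 − (+0.94) = +0.63 V, n = 3.
Overall: 3 Ce⁴⁺(aq) + NO(g) + 2 H₂O(l) → 3 Ce³⁺(aq) + NO₃⁻(aq) + 4 H⁺(aq)
Q = [Ce³⁺]^3·[NO₃⁻]·[H⁺]^4 / ([Ce⁴⁺]^3·P(NO)); log Q = -2.968.
E = E° − (0.0592/n) log Q = +0.63 − (0.0592/3)(-2.968) = +0.689 V.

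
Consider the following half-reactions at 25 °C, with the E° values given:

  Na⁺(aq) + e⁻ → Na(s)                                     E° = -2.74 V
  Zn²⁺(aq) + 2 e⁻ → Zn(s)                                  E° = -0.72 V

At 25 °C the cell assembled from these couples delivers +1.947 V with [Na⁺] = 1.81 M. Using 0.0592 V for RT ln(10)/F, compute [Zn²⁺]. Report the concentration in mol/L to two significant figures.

0.011 M

Zn²⁺/Zn is the cathode, Na⁺/Na the anode: E°cell = +2.02 V, n = 2.
Overall reaction: Zn²⁺(aq) + 2 Na(s) → Zn(s) + 2 Na⁺(aq); Q = [Na⁺]^2/[Zn²⁺]^1.
From E = E° − (0.0592/n) log Q: log Q = (E° − E)·n/0.0592 = (+2.02 − (+1.947))·2/0.0592 = 2.4662.
So 1·log[Zn²⁺] = 2·log(1.81) − log Q = 0.5154 − (2.4662) = -1.9508; [Zn²⁺] = 10^(-1.9508) ≈ 0.011 M.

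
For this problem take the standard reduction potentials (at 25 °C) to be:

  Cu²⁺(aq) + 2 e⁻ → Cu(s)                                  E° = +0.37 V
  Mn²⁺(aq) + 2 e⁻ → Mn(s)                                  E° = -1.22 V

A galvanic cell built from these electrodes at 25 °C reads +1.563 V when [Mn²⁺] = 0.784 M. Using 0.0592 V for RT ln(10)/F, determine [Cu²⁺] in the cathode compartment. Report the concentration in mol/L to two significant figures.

Cu²⁺/Cu is the cathode, Mn²⁺/Mn the anode: E°cell = +1.59 V, n = 2.
Overall reaction: Cu²⁺(aq) + Mn(s) → Cu(s) + Mn²⁺(aq); Q = [Mn²⁺]^1/[Cu²⁺]^1.
From E = E° − (0.0592/n) log Q: log Q = (E° − E)·n/0.0592 = (+1.59 − (+1.563))·2/0.0592 = 0.9122.
So 1·log[Cu²⁺] = 1·log(0.784) − log Q = -0.1057 − (0.9122) = -1.0179; [Cu²⁺] = 10^(-1.0179) ≈ 0.096 M.

0.096 M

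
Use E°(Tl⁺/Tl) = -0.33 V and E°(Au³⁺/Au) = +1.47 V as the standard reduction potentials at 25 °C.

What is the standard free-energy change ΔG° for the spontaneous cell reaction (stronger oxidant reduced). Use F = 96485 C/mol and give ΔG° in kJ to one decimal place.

Au³⁺/Au (E° = +1.47 V) is the cathode; Tl⁺/Tl (E° = -0.33 V) is the anode, so E°cell = +1.80 V.
Balancing electrons gives n = 3 (lcm of 3 and 1).
ΔG° = −nFE° = −(3)(96485)(+1.80) = -521,019 J = -521.0 kJ.

-521.0 kJ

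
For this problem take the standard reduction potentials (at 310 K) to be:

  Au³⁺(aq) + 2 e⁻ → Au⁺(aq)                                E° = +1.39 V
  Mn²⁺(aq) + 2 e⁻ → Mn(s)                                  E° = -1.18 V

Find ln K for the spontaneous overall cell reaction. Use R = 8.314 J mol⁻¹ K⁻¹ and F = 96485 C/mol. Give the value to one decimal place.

Cathode: Au³⁺/Au⁺; anode: Mn²⁺/Mn. E°cell = (+1.39) − (-1.18) = +2.57 V, with n = 2.
ΔG° = −nFE° = −RT ln K, so ln K = nFE°/(RT) = (2)(96485)(+2.57) / ((8.314)(310)) = 192.420.

192.4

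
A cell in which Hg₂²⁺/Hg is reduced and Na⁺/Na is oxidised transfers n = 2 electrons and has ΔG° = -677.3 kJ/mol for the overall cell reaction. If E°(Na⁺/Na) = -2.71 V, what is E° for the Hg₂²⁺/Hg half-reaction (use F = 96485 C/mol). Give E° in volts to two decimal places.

E°cell = −ΔG°/(nF) = −(-677.3×10³)/((2)(96485)) = +3.510 V.
Since Hg₂²⁺/Hg is the cathode and Na⁺/Na the anode, E°cell = E°(Hg₂²⁺/Hg) − E°(Na⁺/Na).
So E°(Hg₂²⁺/Hg) = E°cell + E°(Na⁺/Na) = +3.510 + (-2.71) = +0.80 V.

+0.80 V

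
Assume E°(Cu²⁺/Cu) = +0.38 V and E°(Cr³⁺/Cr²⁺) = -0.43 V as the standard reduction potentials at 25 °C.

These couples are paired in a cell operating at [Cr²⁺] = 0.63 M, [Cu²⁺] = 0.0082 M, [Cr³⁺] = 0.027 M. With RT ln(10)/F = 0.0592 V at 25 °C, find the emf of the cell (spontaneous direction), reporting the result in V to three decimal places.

Cu²⁺/Cu is the cathode (higher E°), Cr³⁺/Cr²⁺ the anode: E°cell = +0.38 − (-0.43) = +0.81 V, n = 2.
Overall: Cu²⁺(aq) + 2 Cr²⁺(aq) → Cu(s) + 2 Cr³⁺(aq)
Q = [Cr³⁺]^2 / ([Cu²⁺]·[Cr²⁺]^2); log Q = -0.650.
E = E° − (0.0592/n) log Q = +0.81 − (0.0592/2)(-0.650) = +0.829 V.

+0.829 V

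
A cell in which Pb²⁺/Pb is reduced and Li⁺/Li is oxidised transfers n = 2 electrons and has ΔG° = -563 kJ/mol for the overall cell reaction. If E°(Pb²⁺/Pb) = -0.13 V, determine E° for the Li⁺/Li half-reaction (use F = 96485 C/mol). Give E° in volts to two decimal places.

-3.05 V

E°cell = −ΔG°/(nF) = −(-563×10³)/((2)(96485)) = +2.918 V.
Since Pb²⁺/Pb is the cathode and Li⁺/Li the anode, E°cell = E°(Pb²⁺/Pb) − E°(Li⁺/Li).
So E°(Li⁺/Li) = E°(Pb²⁺/Pb) − E°cell = (-0.13) − (+2.918) = -3.05 V.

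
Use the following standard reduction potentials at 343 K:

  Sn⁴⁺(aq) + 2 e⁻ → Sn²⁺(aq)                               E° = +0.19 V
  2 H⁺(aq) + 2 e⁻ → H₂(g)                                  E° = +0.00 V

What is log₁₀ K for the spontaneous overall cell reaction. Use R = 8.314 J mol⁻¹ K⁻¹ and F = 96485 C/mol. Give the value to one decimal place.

5.6

Cathode: Sn⁴⁺/Sn²⁺; anode: H⁺/H₂. E°cell = (+0.19) − (+0.00) = +0.19 V, with n = 2.
ΔG° = −nFE° = −RT ln K, so ln K = nFE°/(RT) = (2)(96485)(+0.19) / ((8.314)(343)) = 12.857.
log₁₀ K = 12.857 / ln 10 = 5.6.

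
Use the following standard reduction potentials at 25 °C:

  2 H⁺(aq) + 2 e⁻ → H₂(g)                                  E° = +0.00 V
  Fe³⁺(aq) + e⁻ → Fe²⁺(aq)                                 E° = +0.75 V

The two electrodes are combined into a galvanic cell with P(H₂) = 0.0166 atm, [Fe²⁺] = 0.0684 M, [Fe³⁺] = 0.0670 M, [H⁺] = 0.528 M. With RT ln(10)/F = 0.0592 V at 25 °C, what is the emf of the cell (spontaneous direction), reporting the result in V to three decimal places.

Fe³⁺/Fe²⁺ is the cathode (higher E°), H⁺/H₂ the anode: E°cell = +0.75 − (+0.00) = +0.75 V, n = 2.
Overall: 2 Fe³⁺(aq) + H₂(g) → 2 Fe²⁺(aq) + 2 H⁺(aq)
Q = [Fe²⁺]^2·[H⁺]^2 / ([Fe³⁺]^2·P(H₂)); log Q = 1.243.
E = E° − (0.0592/n) log Q = +0.75 − (0.0592/2)(1.243) = +0.713 V.

+0.713 V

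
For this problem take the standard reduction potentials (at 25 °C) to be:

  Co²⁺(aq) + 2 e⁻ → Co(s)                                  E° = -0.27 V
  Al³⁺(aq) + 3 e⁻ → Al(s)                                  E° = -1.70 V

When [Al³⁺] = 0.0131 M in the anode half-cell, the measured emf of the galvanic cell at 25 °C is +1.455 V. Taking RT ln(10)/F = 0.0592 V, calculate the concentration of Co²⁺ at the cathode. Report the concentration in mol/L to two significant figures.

0.39 M

Co²⁺/Co is the cathode, Al³⁺/Al the anode: E°cell = +1.43 V, n = 6.
Overall reaction: 3 Co²⁺(aq) + 2 Al(s) → 3 Co(s) + 2 Al³⁺(aq); Q = [Al³⁺]^2/[Co²⁺]^3.
From E = E° − (0.0592/n) log Q: log Q = (E° − E)·n/0.0592 = (+1.43 − (+1.455))·6/0.0592 = -2.5338.
So 3·log[Co²⁺] = 2·log(0.0131) − log Q = -3.7655 − (-2.5338) = -1.2317; log[Co²⁺] = -1.2317 / 3 = -0.4106; [Co²⁺] = 10^(-0.4106) ≈ 0.39 M.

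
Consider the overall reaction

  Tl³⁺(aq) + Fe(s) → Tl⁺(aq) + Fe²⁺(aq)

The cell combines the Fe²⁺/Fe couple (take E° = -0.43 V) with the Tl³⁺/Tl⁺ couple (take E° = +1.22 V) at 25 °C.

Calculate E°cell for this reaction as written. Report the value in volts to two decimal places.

The Tl³⁺/Tl⁺ couple has the higher reduction potential, so it is the cathode; Fe²⁺/Fe is oxidised at the anode.
E°cell = E°(cathode) − E°(anode) = (+1.22) − (-0.43) = +1.65 V.

+1.65 V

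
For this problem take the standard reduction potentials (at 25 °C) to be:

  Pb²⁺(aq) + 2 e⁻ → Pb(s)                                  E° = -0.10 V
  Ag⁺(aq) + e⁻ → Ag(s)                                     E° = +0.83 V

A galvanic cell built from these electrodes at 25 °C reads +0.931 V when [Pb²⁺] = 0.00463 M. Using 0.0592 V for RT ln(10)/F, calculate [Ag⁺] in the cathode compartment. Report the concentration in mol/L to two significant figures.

Ag⁺/Ag is the cathode, Pb²⁺/Pb the anode: E°cell = +0.93 V, n = 2.
Overall reaction: 2 Ag⁺(aq) + Pb(s) → 2 Ag(s) + Pb²⁺(aq); Q = [Pb²⁺]^1/[Ag⁺]^2.
From E = E° − (0.0592/n) log Q: log Q = (E° − E)·n/0.0592 = (+0.93 − (+0.931))·2/0.0592 = -0.0338.
So 2·log[Ag⁺] = 1·log(0.00463) − log Q = -2.3344 − (-0.0338) = -2.3006; log[Ag⁺] = -2.3006 / 2 = -1.1503; [Ag⁺] = 10^(-1.1503) ≈ 0.071 M.

0.071 M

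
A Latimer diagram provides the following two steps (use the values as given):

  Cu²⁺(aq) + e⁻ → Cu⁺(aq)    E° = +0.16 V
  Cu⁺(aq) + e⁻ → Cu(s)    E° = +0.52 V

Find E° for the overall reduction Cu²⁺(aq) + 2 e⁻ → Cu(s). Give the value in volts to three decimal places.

Standard free energies of sequential steps add: ΔG°₃ = ΔG°₁ + ΔG°₂, so n₃E°₃ = n₁E°₁ + n₂E°₂.
E°₃ = (1×+0.16 + 1×+0.52) / 2 = (+0.680) / 2 = +0.340 V.

+0.340 V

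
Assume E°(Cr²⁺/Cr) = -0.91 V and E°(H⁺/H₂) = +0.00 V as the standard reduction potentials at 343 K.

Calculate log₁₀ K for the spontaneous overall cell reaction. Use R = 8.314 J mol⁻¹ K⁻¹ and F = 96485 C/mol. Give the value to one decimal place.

26.7

Cathode: H⁺/H₂; anode: Cr²⁺/Cr. E°cell = (+0.00) − (-0.91) = +0.91 V, with n = 2.
ΔG° = −nFE° = −RT ln K, so ln K = nFE°/(RT) = (2)(96485)(+0.91) / ((8.314)(343)) = 61.578.
log₁₀ K = 61.578 / ln 10 = 26.7.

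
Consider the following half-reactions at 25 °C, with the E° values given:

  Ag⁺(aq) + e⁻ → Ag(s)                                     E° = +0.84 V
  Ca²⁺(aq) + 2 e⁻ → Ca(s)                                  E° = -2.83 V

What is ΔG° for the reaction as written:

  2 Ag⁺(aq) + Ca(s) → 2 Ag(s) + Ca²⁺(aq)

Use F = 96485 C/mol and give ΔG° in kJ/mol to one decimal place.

-708.2 kJ/mol

As written, Ag⁺/Ag is reduced (cathode) and Ca²⁺/Ca is oxidised (anode), so E°cell = (+0.84) − (-2.83) = +3.67 V.
Balancing electrons gives n = 2.
ΔG° = −nFE° = −(2)(96485)(+3.67) = -708,200 J = -708.2 kJ/mol.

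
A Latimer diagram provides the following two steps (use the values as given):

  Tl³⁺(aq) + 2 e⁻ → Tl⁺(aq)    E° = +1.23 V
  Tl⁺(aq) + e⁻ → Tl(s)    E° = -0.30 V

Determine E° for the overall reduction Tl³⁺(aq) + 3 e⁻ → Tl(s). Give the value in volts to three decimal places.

Since ΔG° = −nFE° is additive over sequential reductions, n₃E°₃ = n₁E°₁ + n₂E°₂.
E°₃ = (2×+1.23 + 1×-0.30) / 3 = (+2.160) / 3 = +0.720 V.

+0.720 V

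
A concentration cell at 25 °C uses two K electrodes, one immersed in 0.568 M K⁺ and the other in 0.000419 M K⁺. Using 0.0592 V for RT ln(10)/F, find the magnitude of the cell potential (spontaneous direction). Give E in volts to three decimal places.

+0.185 V

For a concentration cell E°cell = 0. The 0.568 M side is the cathode (reduction is favoured where [K⁺] is higher).
With n = 1, E = −(0.0592/1) log([K⁺]ₐₙ/[K⁺]꜀ₐₜ) = −(0.0592/1) log(0.000419/0.568) = −(0.0592/1)(-3.132) = +0.185 V.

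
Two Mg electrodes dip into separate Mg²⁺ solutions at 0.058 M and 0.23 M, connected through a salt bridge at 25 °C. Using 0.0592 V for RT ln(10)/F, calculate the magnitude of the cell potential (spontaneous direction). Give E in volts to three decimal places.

For a concentration cell E°cell = 0. The 0.23 M side is the cathode (reduction is favoured where [Mg²⁺] is higher).
With n = 2, E = −(0.0592/2) log([Mg²⁺]ₐₙ/[Mg²⁺]꜀ₐₜ) = −(0.0592/2) log(0.058/0.23) = −(0.0592/2)(-0.598) = +0.018 V.

+0.018 V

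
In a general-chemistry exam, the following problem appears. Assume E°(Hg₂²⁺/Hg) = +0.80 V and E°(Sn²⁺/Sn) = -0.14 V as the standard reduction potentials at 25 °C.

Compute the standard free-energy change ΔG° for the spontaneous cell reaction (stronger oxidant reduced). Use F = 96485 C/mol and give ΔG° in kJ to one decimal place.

Hg₂²⁺/Hg (E° = +0.80 V) is the cathode; Sn²⁺/Sn (E° = -0.14 V) is the anode, so E°cell = +0.94 V.
Balancing electrons gives n = 2 (lcm of 2 and 2).
ΔG° = −nFE° = −(2)(96485)(+0.94) = -181,392 J = -181.4 kJ.

-181.4 kJ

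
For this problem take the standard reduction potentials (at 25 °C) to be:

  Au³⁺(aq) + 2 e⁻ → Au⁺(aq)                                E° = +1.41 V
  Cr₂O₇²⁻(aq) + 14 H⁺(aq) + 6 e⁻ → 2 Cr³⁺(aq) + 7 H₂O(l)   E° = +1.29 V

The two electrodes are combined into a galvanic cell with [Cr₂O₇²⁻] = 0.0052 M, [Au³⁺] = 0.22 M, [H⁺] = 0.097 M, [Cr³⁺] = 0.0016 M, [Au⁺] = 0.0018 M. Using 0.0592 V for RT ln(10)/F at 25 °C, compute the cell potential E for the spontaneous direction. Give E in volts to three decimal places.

+0.289 V

Au³⁺/Au⁺ is the cathode (higher E°), Cr₂O₇²⁻/Cr³⁺ the anode: E°cell = +1.41 − (+1.29) = +0.12 V, n = 6.
Overall: 3 Au³⁺(aq) + 2 Cr³⁺(aq) + 7 H₂O(l) → 3 Au⁺(aq) + Cr₂O₇²⁻(aq) + 14 H⁺(aq)
Q = [Au⁺]^3·[Cr₂O₇²⁻]·[H⁺]^14 / ([Au³⁺]^3·[Cr³⁺]^2); log Q = -17.139.
E = E° − (0.0592/n) log Q = +0.12 − (0.0592/6)(-17.139) = +0.289 V.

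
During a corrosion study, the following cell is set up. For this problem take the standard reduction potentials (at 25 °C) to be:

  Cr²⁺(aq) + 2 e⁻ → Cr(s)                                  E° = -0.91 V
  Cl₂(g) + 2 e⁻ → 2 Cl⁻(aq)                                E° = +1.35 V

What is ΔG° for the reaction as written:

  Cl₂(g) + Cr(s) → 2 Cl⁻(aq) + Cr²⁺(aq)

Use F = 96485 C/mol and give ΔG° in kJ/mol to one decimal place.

-436.1 kJ/mol

As written, Cl₂/Cl⁻ is reduced (cathode) and Cr²⁺/Cr is oxidised (anode), so E°cell = (+1.35) − (-0.91) = +2.26 V.
Balancing electrons gives n = 2.
ΔG° = −nFE° = −(2)(96485)(+2.26) = -436,112 J = -436.1 kJ/mol.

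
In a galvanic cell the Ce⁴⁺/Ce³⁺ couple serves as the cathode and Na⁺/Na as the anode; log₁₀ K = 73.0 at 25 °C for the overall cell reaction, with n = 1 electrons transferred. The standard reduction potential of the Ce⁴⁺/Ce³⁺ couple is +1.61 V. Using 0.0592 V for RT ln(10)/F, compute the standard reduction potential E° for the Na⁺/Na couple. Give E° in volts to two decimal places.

E°cell = (0.0592/n)·log K = (0.0592/1)(73.0) = +4.322 V.
Since Ce⁴⁺/Ce³⁺ is the cathode and Na⁺/Na the anode, E°cell = E°(Ce⁴⁺/Ce³⁺) − E°(Na⁺/Na).
So E°(Na⁺/Na) = E°(Ce⁴⁺/Ce³⁺) − E°cell = (+1.61) − (+4.322) = -2.71 V.

-2.71 V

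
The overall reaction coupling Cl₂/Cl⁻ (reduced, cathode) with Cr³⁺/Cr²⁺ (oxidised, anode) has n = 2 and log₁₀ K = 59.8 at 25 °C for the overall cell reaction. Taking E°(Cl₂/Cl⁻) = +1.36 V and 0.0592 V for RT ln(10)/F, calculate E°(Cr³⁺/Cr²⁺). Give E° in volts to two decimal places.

E°cell = (0.0592/n)·log K = (0.0592/2)(59.8) = +1.770 V.
Since Cl₂/Cl⁻ is the cathode and Cr³⁺/Cr²⁺ the anode, E°cell = E°(Cl₂/Cl⁻) − E°(Cr³⁺/Cr²⁺).
So E°(Cr³⁺/Cr²⁺) = E°(Cl₂/Cl⁻) − E°cell = (+1.36) − (+1.770) = -0.41 V.

-0.41 V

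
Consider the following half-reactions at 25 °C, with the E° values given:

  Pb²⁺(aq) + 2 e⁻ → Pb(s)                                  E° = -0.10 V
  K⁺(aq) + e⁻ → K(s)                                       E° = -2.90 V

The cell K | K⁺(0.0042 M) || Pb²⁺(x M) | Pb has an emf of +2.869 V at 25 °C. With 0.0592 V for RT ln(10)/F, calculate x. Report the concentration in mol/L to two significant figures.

Pb²⁺/Pb is the cathode, K⁺/K the anode: E°cell = +2.80 V, n = 2.
Overall reaction: Pb²⁺(aq) + 2 K(s) → Pb(s) + 2 K⁺(aq); Q = [K⁺]^2/[Pb²⁺]^1.
From E = E° − (0.0592/n) log Q: log Q = (E° − E)·n/0.0592 = (+2.80 − (+2.869))·2/0.0592 = -2.3311.
So 1·log[Pb²⁺] = 2·log(0.0042) − log Q = -4.7535 − (-2.3311) = -2.4224; [Pb²⁺] = 10^(-2.4224) ≈ 0.0038 M.

0.0038 M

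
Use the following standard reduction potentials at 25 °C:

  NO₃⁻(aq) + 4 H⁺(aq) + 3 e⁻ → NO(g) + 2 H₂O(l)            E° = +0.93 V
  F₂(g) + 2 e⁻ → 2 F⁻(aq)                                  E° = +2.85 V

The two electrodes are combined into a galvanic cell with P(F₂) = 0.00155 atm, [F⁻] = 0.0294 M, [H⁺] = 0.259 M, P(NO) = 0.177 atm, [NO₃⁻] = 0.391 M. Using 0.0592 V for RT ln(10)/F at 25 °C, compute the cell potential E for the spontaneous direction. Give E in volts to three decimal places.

F₂/F⁻ is the cathode (higher E°), NO₃⁻/NO the anode: E°cell = +2.85 − (+0.93) = +1.92 V, n = 6.
Overall: 3 F₂(g) + 2 NO(g) + 4 H₂O(l) → 6 F⁻(aq) + 2 NO₃⁻(aq) + 8 H⁺(aq)
Q = [F⁻]^6·[NO₃⁻]^2·[H⁺]^8 / (P(F₂)^3·P(NO)^2); log Q = -4.766.
E = E° − (0.0592/n) log Q = +1.92 − (0.0592/6)(-4.766) = +1.967 V.

+1.967 V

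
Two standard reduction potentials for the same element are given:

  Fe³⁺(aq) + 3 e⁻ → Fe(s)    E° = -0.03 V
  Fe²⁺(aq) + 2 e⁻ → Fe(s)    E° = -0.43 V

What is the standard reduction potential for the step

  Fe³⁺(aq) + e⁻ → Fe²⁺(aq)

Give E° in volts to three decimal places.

Sequential free energies add, so n₃E°₃ = n₁E°₁ + n₂E°₂.
With n₃ = 3, and the known step contributing 2×(-0.43) V, the unknown satisfies 1·E° = 3×(-0.03) − 2×(-0.43) = +0.770.
E° = +0.770 / 1 = +0.770 V.

+0.770 V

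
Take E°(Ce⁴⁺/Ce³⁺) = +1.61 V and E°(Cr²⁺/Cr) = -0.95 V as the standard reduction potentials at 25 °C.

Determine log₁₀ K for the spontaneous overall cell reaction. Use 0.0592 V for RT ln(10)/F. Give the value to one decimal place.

86.5

Cathode: Ce⁴⁺/Ce³⁺; anode: Cr²⁺/Cr. E°cell = +2.56 V, n = 2.
log K = nE°cell / 0.0592 = (2)(+2.56) / 0.0592 = 86.5.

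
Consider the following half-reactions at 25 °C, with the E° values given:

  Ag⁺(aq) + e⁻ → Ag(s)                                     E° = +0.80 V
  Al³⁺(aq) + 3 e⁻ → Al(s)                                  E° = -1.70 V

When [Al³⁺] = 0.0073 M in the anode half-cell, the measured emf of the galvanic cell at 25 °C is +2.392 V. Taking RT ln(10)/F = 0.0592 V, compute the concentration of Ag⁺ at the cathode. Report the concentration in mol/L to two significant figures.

Ag⁺/Ag is the cathode, Al³⁺/Al the anode: E°cell = +2.50 V, n = 3.
Overall reaction: 3 Ag⁺(aq) + Al(s) → 3 Ag(s) + Al³⁺(aq); Q = [Al³⁺]^1/[Ag⁺]^3.
From E = E° − (0.0592/n) log Q: log Q = (E° − E)·n/0.0592 = (+2.50 − (+2.392))·3/0.0592 = 5.4730.
So 3·log[Ag⁺] = 1·log(0.0073) − log Q = -2.1367 − (5.4730) = -7.6097; log[Ag⁺] = -7.6097 / 3 = -2.5366; [Ag⁺] = 10^(-2.5366) ≈ 0.0029 M.

0.0029 M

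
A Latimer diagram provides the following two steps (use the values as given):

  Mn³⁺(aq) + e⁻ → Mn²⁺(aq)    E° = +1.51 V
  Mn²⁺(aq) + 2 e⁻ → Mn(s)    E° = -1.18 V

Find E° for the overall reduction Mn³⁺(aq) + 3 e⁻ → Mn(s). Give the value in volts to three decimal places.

-0.283 V

Adding the free-energy changes (−nFE°) of the two steps gives −n₃FE°₃ = −n₁FE°₁ − n₂FE°₂.
E°₃ = (1×+1.51 + 2×-1.18) / 3 = (-0.850) / 3 = -0.283 V.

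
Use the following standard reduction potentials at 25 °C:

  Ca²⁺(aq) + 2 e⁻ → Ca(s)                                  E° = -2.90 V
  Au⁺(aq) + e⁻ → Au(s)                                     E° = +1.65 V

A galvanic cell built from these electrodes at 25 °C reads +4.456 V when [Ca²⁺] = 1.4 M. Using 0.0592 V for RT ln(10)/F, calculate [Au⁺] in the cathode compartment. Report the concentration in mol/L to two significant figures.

Au⁺/Au is the cathode, Ca²⁺/Ca the anode: E°cell = +4.55 V, n = 2.
Overall reaction: 2 Au⁺(aq) + Ca(s) → 2 Au(s) + Ca²⁺(aq); Q = [Ca²⁺]^1/[Au⁺]^2.
From E = E° − (0.0592/n) log Q: log Q = (E° − E)·n/0.0592 = (+4.55 − (+4.456))·2/0.0592 = 3.1757.
So 2·log[Au⁺] = 1·log(1.4) − log Q = 0.1461 − (3.1757) = -3.0296; log[Au⁺] = -3.0296 / 2 = -1.5148; [Au⁺] = 10^(-1.5148) ≈ 0.031 M.

0.031 M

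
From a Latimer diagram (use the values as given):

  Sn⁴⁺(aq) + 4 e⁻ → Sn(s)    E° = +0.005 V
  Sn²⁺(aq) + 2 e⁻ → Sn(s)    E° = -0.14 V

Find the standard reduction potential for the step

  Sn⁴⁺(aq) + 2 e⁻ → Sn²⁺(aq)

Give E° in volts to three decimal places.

Sequential free energies add, so n₃E°₃ = n₁E°₁ + n₂E°₂.
With n₃ = 4, and the known step contributing 2×(-0.14) V, the unknown satisfies 2·E° = 4×(+0.005) − 2×(-0.14) = +0.300.
E° = +0.300 / 2 = +0.150 V.

+0.150 V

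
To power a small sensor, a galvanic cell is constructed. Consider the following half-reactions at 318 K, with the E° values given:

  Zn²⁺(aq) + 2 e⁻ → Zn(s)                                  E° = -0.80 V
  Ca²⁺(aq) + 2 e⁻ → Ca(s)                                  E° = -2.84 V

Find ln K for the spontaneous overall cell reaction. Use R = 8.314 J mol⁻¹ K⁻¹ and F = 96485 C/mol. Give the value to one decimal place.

148.9

Cathode: Zn²⁺/Zn; anode: Ca²⁺/Ca. E°cell = (-0.80) − (-2.84) = +2.04 V, with n = 2.
ΔG° = −nFE° = −RT ln K, so ln K = nFE°/(RT) = (2)(96485)(+2.04) / ((8.314)(318)) = 148.896.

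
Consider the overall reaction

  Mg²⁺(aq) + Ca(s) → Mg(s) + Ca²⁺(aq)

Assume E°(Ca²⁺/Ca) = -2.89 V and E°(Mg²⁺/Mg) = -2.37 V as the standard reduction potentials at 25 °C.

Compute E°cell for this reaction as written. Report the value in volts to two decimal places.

The Mg²⁺/Mg couple has the higher reduction potential, so it is the cathode; Ca²⁺/Ca is oxidised at the anode.
E°cell = E°(cathode) − E°(anode) = (-2.37) − (-2.89) = +0.52 V.
Since E°cell > 0, the reaction is spontaneous under standard conditions.

+0.52 V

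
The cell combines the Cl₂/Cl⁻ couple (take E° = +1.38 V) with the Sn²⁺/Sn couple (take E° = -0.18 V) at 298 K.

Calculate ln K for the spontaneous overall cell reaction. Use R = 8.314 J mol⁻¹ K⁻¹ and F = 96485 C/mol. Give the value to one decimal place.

Cathode: Cl₂/Cl⁻; anode: Sn²⁺/Sn. E°cell = (+1.38) − (-0.18) = +1.56 V, with n = 2.
ΔG° = −nFE° = −RT ln K, so ln K = nFE°/(RT) = (2)(96485)(+1.56) / ((8.314)(298)) = 121.503.

121.5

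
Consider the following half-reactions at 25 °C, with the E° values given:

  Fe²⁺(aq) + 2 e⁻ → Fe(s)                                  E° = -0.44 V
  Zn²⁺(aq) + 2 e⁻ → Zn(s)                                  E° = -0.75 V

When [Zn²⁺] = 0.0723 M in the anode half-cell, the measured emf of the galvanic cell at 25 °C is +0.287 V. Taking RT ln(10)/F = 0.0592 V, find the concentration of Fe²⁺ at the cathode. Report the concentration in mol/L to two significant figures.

0.012 M

Fe²⁺/Fe is the cathode, Zn²⁺/Zn the anode: E°cell = +0.31 V, n = 2.
Overall reaction: Fe²⁺(aq) + Zn(s) → Fe(s) + Zn²⁺(aq); Q = [Zn²⁺]^1/[Fe²⁺]^1.
From E = E° − (0.0592/n) log Q: log Q = (E° − E)·n/0.0592 = (+0.31 − (+0.287))·2/0.0592 = 0.7770.
So 1·log[Fe²⁺] = 1·log(0.0723) − log Q = -1.1409 − (0.7770) = -1.9179; [Fe²⁺] = 10^(-1.9179) ≈ 0.012 M.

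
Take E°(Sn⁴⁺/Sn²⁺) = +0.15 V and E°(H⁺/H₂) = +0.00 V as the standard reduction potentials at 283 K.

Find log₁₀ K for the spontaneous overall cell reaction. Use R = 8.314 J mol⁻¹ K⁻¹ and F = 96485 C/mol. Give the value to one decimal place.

5.3

Cathode: Sn⁴⁺/Sn²⁺; anode: H⁺/H₂. E°cell = (+0.15) − (+0.00) = +0.15 V, with n = 2.
ΔG° = −nFE° = −RT ln K, so ln K = nFE°/(RT) = (2)(96485)(+0.15) / ((8.314)(283)) = 12.302.
log₁₀ K = 12.302 / ln 10 = 5.3.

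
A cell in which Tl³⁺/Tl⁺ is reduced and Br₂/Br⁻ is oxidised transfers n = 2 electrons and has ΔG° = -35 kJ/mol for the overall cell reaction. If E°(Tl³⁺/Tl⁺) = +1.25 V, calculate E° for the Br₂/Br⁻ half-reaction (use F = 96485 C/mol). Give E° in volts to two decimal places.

E°cell = −ΔG°/(nF) = −(-35×10³)/((2)(96485)) = +0.181 V.
Since Tl³⁺/Tl⁺ is the cathode and Br₂/Br⁻ the anode, E°cell = E°(Tl³⁺/Tl⁺) − E°(Br₂/Br⁻).
So E°(Br₂/Br⁻) = E°(Tl³⁺/Tl⁺) − E°cell = (+1.25) − (+0.181) = +1.07 V.

+1.07 V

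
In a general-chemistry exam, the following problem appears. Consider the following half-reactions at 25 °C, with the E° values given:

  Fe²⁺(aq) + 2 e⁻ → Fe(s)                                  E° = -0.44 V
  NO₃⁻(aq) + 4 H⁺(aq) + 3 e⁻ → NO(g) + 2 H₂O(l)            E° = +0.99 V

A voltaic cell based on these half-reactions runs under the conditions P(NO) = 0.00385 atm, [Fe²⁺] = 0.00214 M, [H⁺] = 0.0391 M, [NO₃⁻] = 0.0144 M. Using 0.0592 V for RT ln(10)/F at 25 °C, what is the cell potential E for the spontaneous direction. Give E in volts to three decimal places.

+1.409 V

NO₃⁻/NO is the cathode (higher E°), Fe²⁺/Fe the anode: E°cell = +0.99 − (-0.44) = +1.43 V, n = 6.
Overall: 2 NO₃⁻(aq) + 8 H⁺(aq) + 3 Fe(s) → 2 NO(g) + 4 H₂O(l) + 3 Fe²⁺(aq)
Q = P(NO)^2·[Fe²⁺]^3 / ([NO₃⁻]^2·[H⁺]^8); log Q = 2.108.
E = E° − (0.0592/n) log Q = +1.43 − (0.0592/6)(2.108) = +1.409 V.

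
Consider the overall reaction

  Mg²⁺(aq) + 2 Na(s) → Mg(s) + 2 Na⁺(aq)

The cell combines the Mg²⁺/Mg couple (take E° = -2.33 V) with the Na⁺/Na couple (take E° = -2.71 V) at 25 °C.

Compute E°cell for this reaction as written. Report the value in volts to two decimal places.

+0.38 V

The Mg²⁺/Mg couple has the higher reduction potential, so it is the cathode; Na⁺/Na is oxidised at the anode.
E°cell = E°(cathode) − E°(anode) = (-2.33) − (-2.71) = +0.38 V.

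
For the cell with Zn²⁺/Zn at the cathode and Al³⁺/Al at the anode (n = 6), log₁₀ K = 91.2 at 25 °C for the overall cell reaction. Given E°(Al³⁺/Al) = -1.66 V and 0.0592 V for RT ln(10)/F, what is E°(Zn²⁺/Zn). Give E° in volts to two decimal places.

E°cell = (0.0592/n)·log K = (0.0592/6)(91.2) = +0.900 V.
Since Zn²⁺/Zn is the cathode and Al³⁺/Al the anode, E°cell = E°(Zn²⁺/Zn) − E°(Al³⁺/Al).
So E°(Zn²⁺/Zn) = E°cell + E°(Al³⁺/Al) = +0.900 + (-1.66) = -0.76 V.

-0.76 V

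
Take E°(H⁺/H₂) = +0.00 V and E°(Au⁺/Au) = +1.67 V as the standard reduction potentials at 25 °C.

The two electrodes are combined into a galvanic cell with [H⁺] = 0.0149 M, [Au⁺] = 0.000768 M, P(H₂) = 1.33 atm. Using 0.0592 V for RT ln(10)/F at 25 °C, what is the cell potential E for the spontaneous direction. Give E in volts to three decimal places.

Au⁺/Au is the cathode (higher E°), H⁺/H₂ the anode: E°cell = +1.67 − (+0.00) = +1.67 V, n = 2.
Overall: 2 Au⁺(aq) + H₂(g) → 2 Au(s) + 2 H⁺(aq)
Q = [H⁺]^2 / ([Au⁺]^2·P(H₂)); log Q = 2.452.
E = E° − (0.0592/n) log Q = +1.67 − (0.0592/2)(2.452) = +1.597 V.

+1.597 V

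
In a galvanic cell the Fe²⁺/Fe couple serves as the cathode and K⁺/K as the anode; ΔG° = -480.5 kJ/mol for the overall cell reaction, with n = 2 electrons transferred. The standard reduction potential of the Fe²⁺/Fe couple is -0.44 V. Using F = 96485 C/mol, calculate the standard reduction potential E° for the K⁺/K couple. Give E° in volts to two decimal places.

E°cell = −ΔG°/(nF) = −(-480.5×10³)/((2)(96485)) = +2.490 V.
Since Fe²⁺/Fe is the cathode and K⁺/K the anode, E°cell = E°(Fe²⁺/Fe) − E°(K⁺/K).
So E°(K⁺/K) = E°(Fe²⁺/Fe) − E°cell = (-0.44) − (+2.490) = -2.93 V.

-2.93 V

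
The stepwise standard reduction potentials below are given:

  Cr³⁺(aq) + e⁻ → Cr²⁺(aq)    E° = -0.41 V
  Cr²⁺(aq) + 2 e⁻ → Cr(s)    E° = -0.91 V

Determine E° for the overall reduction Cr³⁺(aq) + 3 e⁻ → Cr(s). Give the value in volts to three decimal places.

Adding the free-energy changes (−nFE°) of the two steps gives −n₃FE°₃ = −n₁FE°₁ − n₂FE°₂.
E°₃ = (1×-0.41 + 2×-0.91) / 3 = (-2.230) / 3 = -0.743 V.

-0.743 V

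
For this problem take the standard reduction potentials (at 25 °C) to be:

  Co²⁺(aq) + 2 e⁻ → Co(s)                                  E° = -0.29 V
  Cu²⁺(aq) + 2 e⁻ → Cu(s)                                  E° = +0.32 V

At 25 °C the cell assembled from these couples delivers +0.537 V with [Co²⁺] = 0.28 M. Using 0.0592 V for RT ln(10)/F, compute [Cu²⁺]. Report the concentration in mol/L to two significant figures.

0.00096 M

Cu²⁺/Cu is the cathode, Co²⁺/Co the anode: E°cell = +0.61 V, n = 2.
Overall reaction: Cu²⁺(aq) + Co(s) → Cu(s) + Co²⁺(aq); Q = [Co²⁺]^1/[Cu²⁺]^1.
From E = E° − (0.0592/n) log Q: log Q = (E° − E)·n/0.0592 = (+0.61 − (+0.537))·2/0.0592 = 2.4662.
So 1·log[Cu²⁺] = 1·log(0.28) − log Q = -0.5528 − (2.4662) = -3.0190; [Cu²⁺] = 10^(-3.0190) ≈ 0.00096 M.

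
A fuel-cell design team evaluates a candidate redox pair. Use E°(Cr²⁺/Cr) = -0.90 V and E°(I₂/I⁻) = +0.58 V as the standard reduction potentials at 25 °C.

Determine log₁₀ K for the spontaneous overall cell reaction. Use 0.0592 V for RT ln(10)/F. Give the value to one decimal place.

50.0

Cathode: I₂/I⁻; anode: Cr²⁺/Cr. E°cell = +1.48 V, n = 2.
log K = nE°cell / 0.0592 = (2)(+1.48) / 0.0592 = 50.0.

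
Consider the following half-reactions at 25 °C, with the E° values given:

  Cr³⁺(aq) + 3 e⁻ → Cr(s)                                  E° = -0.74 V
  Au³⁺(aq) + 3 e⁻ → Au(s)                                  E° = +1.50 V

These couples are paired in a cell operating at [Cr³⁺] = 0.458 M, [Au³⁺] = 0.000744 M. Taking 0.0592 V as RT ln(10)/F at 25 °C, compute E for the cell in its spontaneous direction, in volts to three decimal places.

+2.185 V

Au³⁺/Au is the cathode (higher E°), Cr³⁺/Cr the anode: E°cell = +1.50 − (-0.74) = +2.24 V, n = 3.
Overall: Au³⁺(aq) + Cr(s) → Au(s) + Cr³⁺(aq)
Q = [Cr³⁺] / ([Au³⁺]); log Q = 2.789.
E = E° − (0.0592/n) log Q = +2.24 − (0.0592/3)(2.789) = +2.185 V.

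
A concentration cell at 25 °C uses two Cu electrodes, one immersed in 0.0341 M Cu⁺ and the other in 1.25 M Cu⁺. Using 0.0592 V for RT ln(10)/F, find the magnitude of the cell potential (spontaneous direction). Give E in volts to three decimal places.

+0.093 V

For a concentration cell E°cell = 0. The 1.25 M side is the cathode (reduction is favoured where [Cu⁺] is higher).
With n = 1, E = −(0.0592/1) log([Cu⁺]ₐₙ/[Cu⁺]꜀ₐₜ) = −(0.0592/1) log(0.0341/1.25) = −(0.0592/1)(-1.564) = +0.093 V.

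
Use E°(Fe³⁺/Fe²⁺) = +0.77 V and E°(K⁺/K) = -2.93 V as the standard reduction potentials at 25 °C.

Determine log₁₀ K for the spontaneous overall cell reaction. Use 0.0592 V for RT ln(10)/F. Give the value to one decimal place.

Cathode: Fe³⁺/Fe²⁺; anode: K⁺/K. E°cell = +3.70 V, n = 1.
log K = nE°cell / 0.0592 = (1)(+3.70) / 0.0592 = 62.5.

62.5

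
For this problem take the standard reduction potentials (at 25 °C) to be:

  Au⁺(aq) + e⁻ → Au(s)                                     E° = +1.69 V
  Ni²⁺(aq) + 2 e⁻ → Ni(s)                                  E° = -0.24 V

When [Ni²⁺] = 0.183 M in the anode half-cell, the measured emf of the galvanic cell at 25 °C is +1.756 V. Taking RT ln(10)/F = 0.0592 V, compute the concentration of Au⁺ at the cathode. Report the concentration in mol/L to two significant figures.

0.00049 M

Au⁺/Au is the cathode, Ni²⁺/Ni the anode: E°cell = +1.93 V, n = 2.
Overall reaction: 2 Au⁺(aq) + Ni(s) → 2 Au(s) + Ni²⁺(aq); Q = [Ni²⁺]^1/[Au⁺]^2.
From E = E° − (0.0592/n) log Q: log Q = (E° − E)·n/0.0592 = (+1.93 − (+1.756))·2/0.0592 = 5.8784.
So 2·log[Au⁺] = 1·log(0.183) − log Q = -0.7375 − (5.8784) = -6.6159; log[Au⁺] = -6.6159 / 2 = -3.3079; [Au⁺] = 10^(-3.3079) ≈ 0.00049 M.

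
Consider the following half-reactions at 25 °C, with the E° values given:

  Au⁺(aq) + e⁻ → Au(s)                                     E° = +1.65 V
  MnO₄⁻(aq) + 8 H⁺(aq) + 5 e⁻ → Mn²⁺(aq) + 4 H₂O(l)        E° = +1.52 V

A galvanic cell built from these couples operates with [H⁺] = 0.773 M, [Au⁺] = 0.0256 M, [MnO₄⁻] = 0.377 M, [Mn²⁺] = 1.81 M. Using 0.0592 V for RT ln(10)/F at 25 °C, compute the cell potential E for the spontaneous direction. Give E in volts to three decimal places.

Au⁺/Au is the cathode (higher E°), MnO₄⁻/Mn²⁺ the anode: E°cell = +1.65 − (+1.52) = +0.13 V, n = 5.
Overall: 5 Au⁺(aq) + Mn²⁺(aq) + 4 H₂O(l) → 5 Au(s) + MnO₄⁻(aq) + 8 H⁺(aq)
Q = [MnO₄⁻]·[H⁺]^8 / ([Au⁺]^5·[Mn²⁺]); log Q = 6.383.
E = E° − (0.0592/n) log Q = +0.13 − (0.0592/5)(6.383) = +0.054 V.

+0.054 V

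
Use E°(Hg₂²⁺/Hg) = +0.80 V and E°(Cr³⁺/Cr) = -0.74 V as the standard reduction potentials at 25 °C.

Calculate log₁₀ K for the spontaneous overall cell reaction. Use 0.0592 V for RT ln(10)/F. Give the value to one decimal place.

Cathode: Hg₂²⁺/Hg; anode: Cr³⁺/Cr. E°cell = +1.54 V, n = 6.
log K = nE°cell / 0.0592 = (6)(+1.54) / 0.0592 = 156.1.

156.1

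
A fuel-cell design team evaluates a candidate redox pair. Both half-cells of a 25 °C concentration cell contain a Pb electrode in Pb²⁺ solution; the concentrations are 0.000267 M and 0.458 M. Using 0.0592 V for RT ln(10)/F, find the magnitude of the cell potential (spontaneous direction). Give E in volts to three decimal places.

+0.096 V

For a concentration cell E°cell = 0. The 0.458 M side is the cathode (reduction is favoured where [Pb²⁺] is higher).
With n = 2, E = −(0.0592/2) log([Pb²⁺]ₐₙ/[Pb²⁺]꜀ₐₜ) = −(0.0592/2) log(0.000267/0.458) = −(0.0592/2)(-3.234) = +0.096 V.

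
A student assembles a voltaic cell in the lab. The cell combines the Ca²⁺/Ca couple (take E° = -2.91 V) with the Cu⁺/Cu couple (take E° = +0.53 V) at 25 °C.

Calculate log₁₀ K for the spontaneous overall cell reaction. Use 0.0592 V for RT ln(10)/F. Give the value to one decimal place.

Cathode: Cu⁺/Cu; anode: Ca²⁺/Ca. E°cell = +3.44 V, n = 2.
log K = nE°cell / 0.0592 = (2)(+3.44) / 0.0592 = 116.2.

116.2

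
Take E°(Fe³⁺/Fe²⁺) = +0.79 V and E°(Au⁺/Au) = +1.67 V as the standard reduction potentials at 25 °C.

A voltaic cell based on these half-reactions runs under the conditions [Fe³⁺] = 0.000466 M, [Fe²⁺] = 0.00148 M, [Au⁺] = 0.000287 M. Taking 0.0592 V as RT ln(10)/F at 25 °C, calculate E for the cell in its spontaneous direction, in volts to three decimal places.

+0.700 V

Au⁺/Au is the cathode (higher E°), Fe³⁺/Fe²⁺ the anode: E°cell = +1.67 − (+0.79) = +0.88 V, n = 1.
Overall: Au⁺(aq) + Fe²⁺(aq) → Au(s) + Fe³⁺(aq)
Q = [Fe³⁺] / ([Au⁺]·[Fe²⁺]); log Q = 3.040.
E = E° − (0.0592/n) log Q = +0.88 − (0.0592/1)(3.040) = +0.700 V.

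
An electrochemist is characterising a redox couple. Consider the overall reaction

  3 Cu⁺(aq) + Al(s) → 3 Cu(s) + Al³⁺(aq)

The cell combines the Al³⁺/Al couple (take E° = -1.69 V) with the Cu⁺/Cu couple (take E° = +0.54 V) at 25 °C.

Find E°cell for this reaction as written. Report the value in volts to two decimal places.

The Cu⁺/Cu couple has the higher reduction potential, so it is the cathode; Al³⁺/Al is oxidised at the anode.
E°cell = E°(cathode) − E°(anode) = (+0.54) − (-1.69) = +2.23 V.

+2.23 V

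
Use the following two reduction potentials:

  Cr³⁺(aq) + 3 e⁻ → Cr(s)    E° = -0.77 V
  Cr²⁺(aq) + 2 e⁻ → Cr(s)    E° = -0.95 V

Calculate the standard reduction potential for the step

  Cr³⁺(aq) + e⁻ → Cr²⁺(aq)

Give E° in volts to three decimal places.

-0.410 V

Sequential free energies add, so n₃E°₃ = n₁E°₁ + n₂E°₂.
With n₃ = 3, and the known step contributing 2×(-0.95) V, the unknown satisfies 1·E° = 3×(-0.77) − 2×(-0.95) = -0.410.
E° = -0.410 / 1 = -0.410 V.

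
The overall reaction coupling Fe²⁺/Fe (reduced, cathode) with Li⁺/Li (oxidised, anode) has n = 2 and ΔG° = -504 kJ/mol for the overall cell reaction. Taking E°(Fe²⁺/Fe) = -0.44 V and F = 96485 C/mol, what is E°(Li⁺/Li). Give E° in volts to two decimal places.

E°cell = −ΔG°/(nF) = −(-504×10³)/((2)(96485)) = +2.612 V.
Since Fe²⁺/Fe is the cathode and Li⁺/Li the anode, E°cell = E°(Fe²⁺/Fe) − E°(Li⁺/Li).
So E°(Li⁺/Li) = E°(Fe²⁺/Fe) − E°cell = (-0.44) − (+2.612) = -3.05 V.

-3.05 V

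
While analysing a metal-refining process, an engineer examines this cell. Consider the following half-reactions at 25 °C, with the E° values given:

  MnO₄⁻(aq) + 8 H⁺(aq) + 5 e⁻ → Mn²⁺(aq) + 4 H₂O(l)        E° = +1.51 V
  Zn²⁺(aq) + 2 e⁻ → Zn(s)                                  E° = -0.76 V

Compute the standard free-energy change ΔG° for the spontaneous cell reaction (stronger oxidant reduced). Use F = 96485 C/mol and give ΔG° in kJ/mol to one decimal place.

-2190.2 kJ/mol

MnO₄⁻/Mn²⁺ (E° = +1.51 V) is the cathode; Zn²⁺/Zn (E° = -0.76 V) is the anode, so E°cell = +2.27 V.
Balancing electrons gives n = 10 (lcm of 5 and 2).
ΔG° = −nFE° = −(10)(96485)(+2.27) = -2,190,210 J = -2190.2 kJ/mol.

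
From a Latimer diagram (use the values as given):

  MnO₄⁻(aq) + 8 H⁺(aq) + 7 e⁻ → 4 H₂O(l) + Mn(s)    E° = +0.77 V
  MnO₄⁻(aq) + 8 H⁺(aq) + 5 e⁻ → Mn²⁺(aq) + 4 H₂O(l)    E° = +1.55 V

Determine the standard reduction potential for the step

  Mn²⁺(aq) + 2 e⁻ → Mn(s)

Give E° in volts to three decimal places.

-1.180 V

Sequential free energies add, so n₃E°₃ = n₁E°₁ + n₂E°₂.
With n₃ = 7, and the known step contributing 5×(+1.55) V, the unknown satisfies 2·E° = 7×(+0.77) − 5×(+1.55) = -2.360.
E° = -2.360 / 2 = -1.180 V.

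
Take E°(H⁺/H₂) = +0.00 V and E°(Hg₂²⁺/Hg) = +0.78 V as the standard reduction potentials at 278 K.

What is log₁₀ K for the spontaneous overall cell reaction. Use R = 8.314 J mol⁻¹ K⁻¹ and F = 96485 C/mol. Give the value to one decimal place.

28.3

Cathode: Hg₂²⁺/Hg; anode: H⁺/H₂. E°cell = (+0.78) − (+0.00) = +0.78 V, with n = 2.
ΔG° = −nFE° = −RT ln K, so ln K = nFE°/(RT) = (2)(96485)(+0.78) / ((8.314)(278)) = 65.122.
log₁₀ K = 65.122 / ln 10 = 28.3.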